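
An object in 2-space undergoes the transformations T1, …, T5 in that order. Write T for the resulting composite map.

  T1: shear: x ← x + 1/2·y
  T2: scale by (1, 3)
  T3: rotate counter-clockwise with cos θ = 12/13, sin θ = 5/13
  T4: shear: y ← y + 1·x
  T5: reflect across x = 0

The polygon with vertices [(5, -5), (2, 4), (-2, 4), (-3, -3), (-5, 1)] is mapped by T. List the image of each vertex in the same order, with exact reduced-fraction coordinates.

T1 shear: x ← x + 1/2·y: (5, -5) → (5/2, -5); (2, 4) → (4, 4); (-2, 4) → (0, 4); (-3, -3) → (-9/2, -3); (-5, 1) → (-9/2, 1)
T2 scale by (1, 3): (5/2, -5) → (5/2, -15); (4, 4) → (4, 12); (0, 4) → (0, 12); (-9/2, -3) → (-9/2, -9); (-9/2, 1) → (-9/2, 3)
T3 rotate counter-clockwise with cos θ = 12/13, sin θ = 5/13: (5/2, -15) → (105/13, -335/26); (4, 12) → (-12/13, 164/13); (0, 12) → (-60/13, 144/13); (-9/2, -9) → (-9/13, -261/26); (-9/2, 3) → (-69/13, 27/26)
T4 shear: y ← y + 1·x: (105/13, -335/26) → (105/13, -125/26); (-12/13, 164/13) → (-12/13, 152/13); (-60/13, 144/13) → (-60/13, 84/13); (-9/13, -261/26) → (-9/13, -279/26); (-69/13, 27/26) → (-69/13, -111/26)
T5 reflect across x = 0: (105/13, -125/26) → (-105/13, -125/26); (-12/13, 152/13) → (12/13, 152/13); (-60/13, 84/13) → (60/13, 84/13); (-9/13, -279/26) → (9/13, -279/26); (-69/13, -111/26) → (69/13, -111/26)

image vertices: (-105/13, -125/26), (12/13, 152/13), (60/13, 84/13), (9/13, -279/26), (69/13, -111/26)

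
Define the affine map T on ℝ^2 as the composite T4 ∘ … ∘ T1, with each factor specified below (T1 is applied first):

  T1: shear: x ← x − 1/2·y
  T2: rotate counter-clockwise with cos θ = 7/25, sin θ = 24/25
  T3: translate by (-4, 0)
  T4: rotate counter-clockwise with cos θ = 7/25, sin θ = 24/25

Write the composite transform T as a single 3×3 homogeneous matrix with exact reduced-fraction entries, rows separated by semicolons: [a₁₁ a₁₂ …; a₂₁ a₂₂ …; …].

T = [-527/625 -29/250 -28/25; 336/625 -139/125 -96/25; 0 0 1]

T1 = [1 -1/2 0; 0 1 0; 0 0 1]
T2·T1 = [7/25 -11/10 0; 24/25 -1/5 0; 0 0 1]
T3·…·T1 = [7/25 -11/10 -4; 24/25 -1/5 0; 0 0 1]
T4·…·T1 = [-527/625 -29/250 -28/25; 336/625 -139/125 -96/25; 0 0 1]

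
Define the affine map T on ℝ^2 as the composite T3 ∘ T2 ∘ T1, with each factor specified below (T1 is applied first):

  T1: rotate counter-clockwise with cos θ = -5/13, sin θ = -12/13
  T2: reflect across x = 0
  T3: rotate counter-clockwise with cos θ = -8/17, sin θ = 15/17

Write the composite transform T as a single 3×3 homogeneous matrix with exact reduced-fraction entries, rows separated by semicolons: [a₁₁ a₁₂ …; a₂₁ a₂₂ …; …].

T1 = [-5/13 12/13 0; -12/13 -5/13 0; 0 0 1]
T2·T1 = [5/13 -12/13 0; -12/13 -5/13 0; 0 0 1]
T3·…·T1 = [140/221 171/221 0; 171/221 -140/221 0; 0 0 1]

T = [140/221 171/221 0; 171/221 -140/221 0; 0 0 1]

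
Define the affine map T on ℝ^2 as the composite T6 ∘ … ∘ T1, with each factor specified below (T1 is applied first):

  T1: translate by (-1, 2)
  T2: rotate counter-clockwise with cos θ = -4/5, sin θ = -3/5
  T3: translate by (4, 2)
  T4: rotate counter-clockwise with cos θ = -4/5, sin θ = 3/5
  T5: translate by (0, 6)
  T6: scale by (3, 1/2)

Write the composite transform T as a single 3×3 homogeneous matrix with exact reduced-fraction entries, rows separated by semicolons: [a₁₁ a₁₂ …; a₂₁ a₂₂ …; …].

T = [3 0 -81/5; 0 1/2 22/5; 0 0 1]

T1 = [1 0 -1; 0 1 2; 0 0 1]
T2·T1 = [-4/5 3/5 2; -3/5 -4/5 -1; 0 0 1]
T3·…·T1 = [-4/5 3/5 6; -3/5 -4/5 1; 0 0 1]
T4·…·T1 = [1 0 -27/5; 0 1 14/5; 0 0 1]
T5·…·T1 = [1 0 -27/5; 0 1 44/5; 0 0 1]
T6·…·T1 = [3 0 -81/5; 0 1/2 22/5; 0 0 1]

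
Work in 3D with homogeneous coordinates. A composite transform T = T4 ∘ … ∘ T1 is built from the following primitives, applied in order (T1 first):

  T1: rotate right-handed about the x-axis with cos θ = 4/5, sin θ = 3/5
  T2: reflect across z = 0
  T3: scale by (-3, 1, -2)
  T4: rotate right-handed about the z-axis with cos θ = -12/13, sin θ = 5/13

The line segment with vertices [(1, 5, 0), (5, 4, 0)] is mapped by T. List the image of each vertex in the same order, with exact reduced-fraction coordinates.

image vertices: (16/13, -63/13, 6), (164/13, -567/65, 24/5)

T1 rotate right-handed about the x-axis with cos θ = 4/5, sin θ = 3/5: (1, 5, 0) → (1, 4, 3); (5, 4, 0) → (5, 16/5, 12/5)
T2 reflect across z = 0: (1, 4, 3) → (1, 4, -3); (5, 16/5, 12/5) → (5, 16/5, -12/5)
T3 scale by (-3, 1, -2): (1, 4, -3) → (-3, 4, 6); (5, 16/5, -12/5) → (-15, 16/5, 24/5)
T4 rotate right-handed about the z-axis with cos θ = -12/13, sin θ = 5/13: (-3, 4, 6) → (16/13, -63/13, 6); (-15, 16/5, 24/5) → (164/13, -567/65, 24/5)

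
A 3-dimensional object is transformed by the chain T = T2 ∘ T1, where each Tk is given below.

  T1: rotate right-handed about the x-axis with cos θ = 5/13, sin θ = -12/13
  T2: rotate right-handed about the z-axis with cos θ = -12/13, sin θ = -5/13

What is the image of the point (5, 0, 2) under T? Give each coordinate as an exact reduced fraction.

T(p) = (-660/169, -613/169, 10/13)

T1 rotate right-handed about the x-axis with cos θ = 5/13, sin θ = -12/13: (5, 0, 2) → (5, 24/13, 10/13)
T2 rotate right-handed about the z-axis with cos θ = -12/13, sin θ = -5/13: (5, 24/13, 10/13) → (-660/169, -613/169, 10/13)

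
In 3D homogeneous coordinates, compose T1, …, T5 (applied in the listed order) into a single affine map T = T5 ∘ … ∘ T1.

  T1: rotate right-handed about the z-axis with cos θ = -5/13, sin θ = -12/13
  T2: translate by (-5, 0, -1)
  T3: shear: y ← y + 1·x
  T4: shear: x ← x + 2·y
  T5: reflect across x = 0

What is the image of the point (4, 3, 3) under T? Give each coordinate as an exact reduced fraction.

T(p) = (21, -112/13, 2)

T1 rotate right-handed about the z-axis with cos θ = -5/13, sin θ = -12/13: (4, 3, 3) → (16/13, -63/13, 3)
T2 translate by (-5, 0, -1): (16/13, -63/13, 3) → (-49/13, -63/13, 2)
T3 shear: y ← y + 1·x: (-49/13, -63/13, 2) → (-49/13, -112/13, 2)
T4 shear: x ← x + 2·y: (-49/13, -112/13, 2) → (-21, -112/13, 2)
T5 reflect across x = 0: (-21, -112/13, 2) → (21, -112/13, 2)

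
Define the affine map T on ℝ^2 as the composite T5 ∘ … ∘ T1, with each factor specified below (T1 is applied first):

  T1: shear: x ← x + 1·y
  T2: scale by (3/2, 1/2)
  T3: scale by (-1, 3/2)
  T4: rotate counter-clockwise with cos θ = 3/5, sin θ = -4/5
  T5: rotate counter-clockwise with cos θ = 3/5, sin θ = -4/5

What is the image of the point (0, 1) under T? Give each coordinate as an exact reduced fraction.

T1 shear: x ← x + 1·y: (0, 1) → (1, 1)
T2 scale by (3/2, 1/2): (1, 1) → (3/2, 1/2)
T3 scale by (-1, 3/2): (3/2, 1/2) → (-3/2, 3/4)
T4 rotate counter-clockwise with cos θ = 3/5, sin θ = -4/5: (-3/2, 3/4) → (-3/10, 33/20)
T5 rotate counter-clockwise with cos θ = 3/5, sin θ = -4/5: (-3/10, 33/20) → (57/50, 123/100)

T(p) = (57/50, 123/100)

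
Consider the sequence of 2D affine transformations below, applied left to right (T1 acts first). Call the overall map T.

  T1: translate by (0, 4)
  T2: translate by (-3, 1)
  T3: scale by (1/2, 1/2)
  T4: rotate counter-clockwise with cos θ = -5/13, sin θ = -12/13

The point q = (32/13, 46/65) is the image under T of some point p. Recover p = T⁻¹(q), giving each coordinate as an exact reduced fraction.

p = (-1/5, -1)

T1 = [1 0 0; 0 1 4; 0 0 1]
T2·T1 = [1 0 -3; 0 1 5; 0 0 1]
T3·…·T1 = [1/2 0 -3/2; 0 1/2 5/2; 0 0 1]
T4·…·T1 = [-5/26 6/13 75/26; -6/13 -5/26 11/26; 0 0 1]
det M = 1/4; M⁻¹ = [-10/13 -24/13 3; 24/13 -10/13 -5; 0 0 1]
M⁻¹ · (32/13, 46/65)ᵀ = (-1/5, -1)ᵀ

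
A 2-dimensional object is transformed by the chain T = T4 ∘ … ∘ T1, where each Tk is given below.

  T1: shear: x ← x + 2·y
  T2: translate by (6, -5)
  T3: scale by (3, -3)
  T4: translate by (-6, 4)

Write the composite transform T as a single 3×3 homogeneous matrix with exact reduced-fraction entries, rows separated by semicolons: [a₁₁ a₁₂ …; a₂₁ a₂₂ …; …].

T1 = [1 2 0; 0 1 0; 0 0 1]
T2·T1 = [1 2 6; 0 1 -5; 0 0 1]
T3·…·T1 = [3 6 18; 0 -3 15; 0 0 1]
T4·…·T1 = [3 6 12; 0 -3 19; 0 0 1]

T = [3 6 12; 0 -3 19; 0 0 1]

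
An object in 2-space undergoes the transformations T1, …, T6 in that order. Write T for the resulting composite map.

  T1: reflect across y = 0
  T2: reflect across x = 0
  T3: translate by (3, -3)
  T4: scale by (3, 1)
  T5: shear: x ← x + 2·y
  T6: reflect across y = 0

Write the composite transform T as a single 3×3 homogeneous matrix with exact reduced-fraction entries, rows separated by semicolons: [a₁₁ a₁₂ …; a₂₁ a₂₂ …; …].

T1 = [1 0 0; 0 -1 0; 0 0 1]
T2·T1 = [-1 0 0; 0 -1 0; 0 0 1]
T3·…·T1 = [-1 0 3; 0 -1 -3; 0 0 1]
T4·…·T1 = [-3 0 9; 0 -1 -3; 0 0 1]
T5·…·T1 = [-3 -2 3; 0 -1 -3; 0 0 1]
T6·…·T1 = [-3 -2 3; 0 1 3; 0 0 1]

T = [-3 -2 3; 0 1 3; 0 0 1]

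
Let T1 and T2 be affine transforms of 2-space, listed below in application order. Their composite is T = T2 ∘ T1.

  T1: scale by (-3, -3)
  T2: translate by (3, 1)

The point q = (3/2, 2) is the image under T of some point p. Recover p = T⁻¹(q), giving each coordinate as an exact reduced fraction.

p = (1/2, -1/3)

T1 = [-3 0 0; 0 -3 0; 0 0 1]
T2·T1 = [-3 0 3; 0 -3 1; 0 0 1]
det M = 9; M⁻¹ = [-1/3 0 1; 0 -1/3 1/3; 0 0 1]
M⁻¹ · (3/2, 2)ᵀ = (1/2, -1/3)ᵀ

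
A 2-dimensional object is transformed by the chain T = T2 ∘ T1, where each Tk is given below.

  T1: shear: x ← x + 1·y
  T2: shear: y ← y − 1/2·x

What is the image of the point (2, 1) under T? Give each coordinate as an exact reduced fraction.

T(p) = (3, -1/2)

T1 shear: x ← x + 1·y: (2, 1) → (3, 1)
T2 shear: y ← y − 1/2·x: (3, 1) → (3, -1/2)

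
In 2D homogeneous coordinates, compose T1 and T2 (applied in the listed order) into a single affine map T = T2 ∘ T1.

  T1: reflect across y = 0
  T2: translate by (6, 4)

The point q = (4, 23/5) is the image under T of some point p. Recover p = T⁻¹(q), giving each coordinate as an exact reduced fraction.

T1 = [1 0 0; 0 -1 0; 0 0 1]
T2·T1 = [1 0 6; 0 -1 4; 0 0 1]
det M = -1; M⁻¹ = [1 0 -6; 0 -1 4; 0 0 1]
M⁻¹ · (4, 23/5)ᵀ = (-2, -3/5)ᵀ

p = (-2, -3/5)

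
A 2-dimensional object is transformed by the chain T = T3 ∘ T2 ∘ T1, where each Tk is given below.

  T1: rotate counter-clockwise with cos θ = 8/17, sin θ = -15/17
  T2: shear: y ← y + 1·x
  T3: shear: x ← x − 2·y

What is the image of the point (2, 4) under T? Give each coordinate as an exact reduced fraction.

T(p) = (-80/17, 78/17)

T1 rotate counter-clockwise with cos θ = 8/17, sin θ = -15/17: (2, 4) → (76/17, 2/17)
T2 shear: y ← y + 1·x: (76/17, 2/17) → (76/17, 78/17)
T3 shear: x ← x − 2·y: (76/17, 78/17) → (-80/17, 78/17)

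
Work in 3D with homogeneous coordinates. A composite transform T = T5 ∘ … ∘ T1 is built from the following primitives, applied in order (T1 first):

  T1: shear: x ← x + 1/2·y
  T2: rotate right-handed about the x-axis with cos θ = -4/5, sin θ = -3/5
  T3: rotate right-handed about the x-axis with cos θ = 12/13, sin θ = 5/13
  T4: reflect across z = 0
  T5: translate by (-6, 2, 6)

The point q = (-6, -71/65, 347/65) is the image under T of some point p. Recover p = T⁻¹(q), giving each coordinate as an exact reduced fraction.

p = (-1/2, 1, -3)

T1 = [1 1/2 0 0; 0 1 0 0; 0 0 1 0; 0 0 0 1]
T2·T1 = [1 1/2 0 0; 0 -4/5 3/5 0; 0 -3/5 -4/5 0; 0 0 0 1]
T3·…·T1 = [1 1/2 0 0; 0 -33/65 56/65 0; 0 -56/65 -33/65 0; 0 0 0 1]
T4·…·T1 = [1 1/2 0 0; 0 -33/65 56/65 0; 0 56/65 33/65 0; 0 0 0 1]
T5·…·T1 = [1 1/2 0 -6; 0 -33/65 56/65 2; 0 56/65 33/65 6; 0 0 0 1]
det M = -1; M⁻¹ = [1 33/130 -28/65 105/13; 0 -33/65 56/65 -54/13; 0 56/65 33/65 -62/13; 0 0 0 1]
M⁻¹ · (-6, -71/65, 347/65)ᵀ = (-1/2, 1, -3)ᵀ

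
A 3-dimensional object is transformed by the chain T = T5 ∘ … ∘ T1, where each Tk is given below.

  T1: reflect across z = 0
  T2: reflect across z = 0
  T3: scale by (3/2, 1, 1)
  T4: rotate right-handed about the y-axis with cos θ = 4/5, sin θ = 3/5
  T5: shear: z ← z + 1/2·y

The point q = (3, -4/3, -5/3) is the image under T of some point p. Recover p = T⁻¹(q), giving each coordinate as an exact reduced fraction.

p = (2, -4/3, 1)

T1 = [1 0 0 0; 0 1 0 0; 0 0 -1 0; 0 0 0 1]
T2·T1 = [1 0 0 0; 0 1 0 0; 0 0 1 0; 0 0 0 1]
T3·…·T1 = [3/2 0 0 0; 0 1 0 0; 0 0 1 0; 0 0 0 1]
T4·…·T1 = [6/5 0 3/5 0; 0 1 0 0; -9/10 0 4/5 0; 0 0 0 1]
T5·…·T1 = [6/5 0 3/5 0; 0 1 0 0; -9/10 1/2 4/5 0; 0 0 0 1]
det M = 3/2; M⁻¹ = [8/15 1/5 -2/5 0; 0 1 0 0; 3/5 -2/5 4/5 0; 0 0 0 1]
M⁻¹ · (3, -4/3, -5/3)ᵀ = (2, -4/3, 1)ᵀ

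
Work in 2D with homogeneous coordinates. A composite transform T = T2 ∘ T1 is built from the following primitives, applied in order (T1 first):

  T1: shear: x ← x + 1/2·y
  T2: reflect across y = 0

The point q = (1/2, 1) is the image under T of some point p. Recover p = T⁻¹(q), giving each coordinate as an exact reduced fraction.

T1 = [1 1/2 0; 0 1 0; 0 0 1]
T2·T1 = [1 1/2 0; 0 -1 0; 0 0 1]
det M = -1; M⁻¹ = [1 1/2 0; 0 -1 0; 0 0 1]
M⁻¹ · (1/2, 1)ᵀ = (1, -1)ᵀ

p = (1, -1)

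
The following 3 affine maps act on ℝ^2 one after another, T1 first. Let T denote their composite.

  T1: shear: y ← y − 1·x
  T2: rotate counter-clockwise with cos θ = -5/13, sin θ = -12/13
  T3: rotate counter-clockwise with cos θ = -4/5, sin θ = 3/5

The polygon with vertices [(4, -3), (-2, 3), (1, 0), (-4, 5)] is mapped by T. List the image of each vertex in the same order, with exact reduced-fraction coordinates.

image vertices: (7, -4), (-277/65, 214/65), (89/65, -23/65), (-521/65, 372/65)

T1 shear: y ← y − 1·x: (4, -3) → (4, -7); (-2, 3) → (-2, 5); (1, 0) → (1, -1); (-4, 5) → (-4, 9)
T2 rotate counter-clockwise with cos θ = -5/13, sin θ = -12/13: (4, -7) → (-8, -1); (-2, 5) → (70/13, -1/13); (1, -1) → (-17/13, -7/13); (-4, 9) → (128/13, 3/13)
T3 rotate counter-clockwise with cos θ = -4/5, sin θ = 3/5: (-8, -1) → (7, -4); (70/13, -1/13) → (-277/65, 214/65); (-17/13, -7/13) → (89/65, -23/65); (128/13, 3/13) → (-521/65, 372/65)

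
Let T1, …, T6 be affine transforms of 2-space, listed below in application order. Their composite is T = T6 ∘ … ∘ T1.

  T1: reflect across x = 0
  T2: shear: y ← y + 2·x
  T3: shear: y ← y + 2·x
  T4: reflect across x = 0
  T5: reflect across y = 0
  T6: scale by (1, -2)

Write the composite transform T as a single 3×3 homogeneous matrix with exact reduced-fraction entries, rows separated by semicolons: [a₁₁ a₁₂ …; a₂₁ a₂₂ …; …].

T1 = [-1 0 0; 0 1 0; 0 0 1]
T2·T1 = [-1 0 0; -2 1 0; 0 0 1]
T3·…·T1 = [-1 0 0; -4 1 0; 0 0 1]
T4·…·T1 = [1 0 0; -4 1 0; 0 0 1]
T5·…·T1 = [1 0 0; 4 -1 0; 0 0 1]
T6·…·T1 = [1 0 0; -8 2 0; 0 0 1]

T = [1 0 0; -8 2 0; 0 0 1]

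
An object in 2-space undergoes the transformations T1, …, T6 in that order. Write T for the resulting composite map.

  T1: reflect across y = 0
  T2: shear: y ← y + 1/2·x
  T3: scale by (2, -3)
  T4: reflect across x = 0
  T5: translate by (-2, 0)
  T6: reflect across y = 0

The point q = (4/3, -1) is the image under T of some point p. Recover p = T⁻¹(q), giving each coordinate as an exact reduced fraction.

T1 = [1 0 0; 0 -1 0; 0 0 1]
T2·T1 = [1 0 0; 1/2 -1 0; 0 0 1]
T3·…·T1 = [2 0 0; -3/2 3 0; 0 0 1]
T4·…·T1 = [-2 0 0; -3/2 3 0; 0 0 1]
T5·…·T1 = [-2 0 -2; -3/2 3 0; 0 0 1]
T6·…·T1 = [-2 0 -2; 3/2 -3 0; 0 0 1]
det M = 6; M⁻¹ = [-1/2 0 -1; -1/4 -1/3 -1/2; 0 0 1]
M⁻¹ · (4/3, -1)ᵀ = (-5/3, -1/2)ᵀ

p = (-5/3, -1/2)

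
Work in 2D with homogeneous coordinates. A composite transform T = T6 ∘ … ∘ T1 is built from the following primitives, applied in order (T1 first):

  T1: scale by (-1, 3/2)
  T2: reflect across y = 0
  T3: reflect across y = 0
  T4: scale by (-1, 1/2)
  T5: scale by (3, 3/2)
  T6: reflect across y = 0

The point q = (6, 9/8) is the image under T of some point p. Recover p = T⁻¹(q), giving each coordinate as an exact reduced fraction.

p = (2, -1)

T1 = [-1 0 0; 0 3/2 0; 0 0 1]
T2·T1 = [-1 0 0; 0 -3/2 0; 0 0 1]
T3·…·T1 = [-1 0 0; 0 3/2 0; 0 0 1]
T4·…·T1 = [1 0 0; 0 3/4 0; 0 0 1]
T5·…·T1 = [3 0 0; 0 9/8 0; 0 0 1]
T6·…·T1 = [3 0 0; 0 -9/8 0; 0 0 1]
det M = -27/8; M⁻¹ = [1/3 0 0; 0 -8/9 0; 0 0 1]
M⁻¹ · (6, 9/8)ᵀ = (2, -1)ᵀ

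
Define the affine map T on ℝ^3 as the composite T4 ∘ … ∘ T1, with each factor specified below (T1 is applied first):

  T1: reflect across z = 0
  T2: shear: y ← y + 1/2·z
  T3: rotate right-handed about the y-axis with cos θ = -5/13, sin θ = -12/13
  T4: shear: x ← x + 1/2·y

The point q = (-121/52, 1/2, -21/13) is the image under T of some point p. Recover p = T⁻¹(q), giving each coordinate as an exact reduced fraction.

T1 = [1 0 0 0; 0 1 0 0; 0 0 -1 0; 0 0 0 1]
T2·T1 = [1 0 0 0; 0 1 -1/2 0; 0 0 -1 0; 0 0 0 1]
T3·…·T1 = [-5/13 0 12/13 0; 0 1 -1/2 0; 12/13 0 5/13 0; 0 0 0 1]
T4·…·T1 = [-5/13 1/2 35/52 0; 0 1 -1/2 0; 12/13 0 5/13 0; 0 0 0 1]
det M = -1; M⁻¹ = [-5/13 5/26 12/13 0; 6/13 10/13 5/26 0; 12/13 -6/13 5/13 0; 0 0 0 1]
M⁻¹ · (-121/52, 1/2, -21/13)ᵀ = (-1/2, -1, -3)ᵀ

p = (-1/2, -1, -3)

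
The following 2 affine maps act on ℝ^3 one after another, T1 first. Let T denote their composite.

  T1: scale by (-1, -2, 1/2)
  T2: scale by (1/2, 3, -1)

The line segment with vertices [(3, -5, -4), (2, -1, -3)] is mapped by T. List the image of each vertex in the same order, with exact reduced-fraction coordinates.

T1 scale by (-1, -2, 1/2): (3, -5, -4) → (-3, 10, -2); (2, -1, -3) → (-2, 2, -3/2)
T2 scale by (1/2, 3, -1): (-3, 10, -2) → (-3/2, 30, 2); (-2, 2, -3/2) → (-1, 6, 3/2)

image vertices: (-3/2, 30, 2), (-1, 6, 3/2)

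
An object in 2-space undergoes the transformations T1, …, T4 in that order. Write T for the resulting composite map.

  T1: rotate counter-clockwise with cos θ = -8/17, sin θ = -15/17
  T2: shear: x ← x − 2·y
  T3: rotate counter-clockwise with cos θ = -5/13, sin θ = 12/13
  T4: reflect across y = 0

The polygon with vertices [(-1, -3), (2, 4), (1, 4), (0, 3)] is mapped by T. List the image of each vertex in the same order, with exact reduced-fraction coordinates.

T1 rotate counter-clockwise with cos θ = -8/17, sin θ = -15/17: (-1, -3) → (-37/17, 39/17); (2, 4) → (44/17, -62/17); (1, 4) → (52/17, -47/17); (0, 3) → (45/17, -24/17)
T2 shear: x ← x − 2·y: (-37/17, 39/17) → (-115/17, 39/17); (44/17, -62/17) → (168/17, -62/17); (52/17, -47/17) → (146/17, -47/17); (45/17, -24/17) → (93/17, -24/17)
T3 rotate counter-clockwise with cos θ = -5/13, sin θ = 12/13: (-115/17, 39/17) → (107/221, -1575/221); (168/17, -62/17) → (-96/221, 2326/221); (146/17, -47/17) → (-166/221, 1987/221); (93/17, -24/17) → (-177/221, 1236/221)
T4 reflect across y = 0: (107/221, -1575/221) → (107/221, 1575/221); (-96/221, 2326/221) → (-96/221, -2326/221); (-166/221, 1987/221) → (-166/221, -1987/221); (-177/221, 1236/221) → (-177/221, -1236/221)

image vertices: (107/221, 1575/221), (-96/221, -2326/221), (-166/221, -1987/221), (-177/221, -1236/221)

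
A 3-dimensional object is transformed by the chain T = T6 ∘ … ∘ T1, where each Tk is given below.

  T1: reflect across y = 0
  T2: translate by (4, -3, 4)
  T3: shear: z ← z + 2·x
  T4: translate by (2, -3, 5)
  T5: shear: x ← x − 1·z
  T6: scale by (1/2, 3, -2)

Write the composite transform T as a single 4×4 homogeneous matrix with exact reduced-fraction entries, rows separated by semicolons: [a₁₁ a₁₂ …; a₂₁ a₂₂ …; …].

T1 = [1 0 0 0; 0 -1 0 0; 0 0 1 0; 0 0 0 1]
T2·T1 = [1 0 0 4; 0 -1 0 -3; 0 0 1 4; 0 0 0 1]
T3·…·T1 = [1 0 0 4; 0 -1 0 -3; 2 0 1 12; 0 0 0 1]
T4·…·T1 = [1 0 0 6; 0 -1 0 -6; 2 0 1 17; 0 0 0 1]
T5·…·T1 = [-1 0 -1 -11; 0 -1 0 -6; 2 0 1 17; 0 0 0 1]
T6·…·T1 = [-1/2 0 -1/2 -11/2; 0 -3 0 -18; -4 0 -2 -34; 0 0 0 1]

T = [-1/2 0 -1/2 -11/2; 0 -3 0 -18; -4 0 -2 -34; 0 0 0 1]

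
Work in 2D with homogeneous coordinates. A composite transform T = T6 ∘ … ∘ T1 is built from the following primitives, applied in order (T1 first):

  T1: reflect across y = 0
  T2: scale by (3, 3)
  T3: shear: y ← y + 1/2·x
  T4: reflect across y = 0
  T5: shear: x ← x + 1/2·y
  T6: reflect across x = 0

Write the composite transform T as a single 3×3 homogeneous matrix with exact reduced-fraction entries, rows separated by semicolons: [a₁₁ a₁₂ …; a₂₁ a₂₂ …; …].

T1 = [1 0 0; 0 -1 0; 0 0 1]
T2·T1 = [3 0 0; 0 -3 0; 0 0 1]
T3·…·T1 = [3 0 0; 3/2 -3 0; 0 0 1]
T4·…·T1 = [3 0 0; -3/2 3 0; 0 0 1]
T5·…·T1 = [9/4 3/2 0; -3/2 3 0; 0 0 1]
T6·…·T1 = [-9/4 -3/2 0; -3/2 3 0; 0 0 1]

T = [-9/4 -3/2 0; -3/2 3 0; 0 0 1]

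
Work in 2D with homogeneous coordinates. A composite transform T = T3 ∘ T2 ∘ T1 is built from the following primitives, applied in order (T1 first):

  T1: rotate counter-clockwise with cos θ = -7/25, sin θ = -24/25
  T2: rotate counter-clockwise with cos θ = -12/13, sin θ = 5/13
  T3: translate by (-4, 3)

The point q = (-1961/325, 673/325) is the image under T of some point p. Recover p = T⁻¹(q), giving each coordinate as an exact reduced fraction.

T1 = [-7/25 24/25 0; -24/25 -7/25 0; 0 0 1]
T2·T1 = [204/325 -253/325 0; 253/325 204/325 0; 0 0 1]
T3·…·T1 = [204/325 -253/325 -4; 253/325 204/325 3; 0 0 1]
det M = 1; M⁻¹ = [204/325 253/325 57/325; -253/325 204/325 -1624/325; 0 0 1]
M⁻¹ · (-1961/325, 673/325)ᵀ = (-2, 1)ᵀ

p = (-2, 1)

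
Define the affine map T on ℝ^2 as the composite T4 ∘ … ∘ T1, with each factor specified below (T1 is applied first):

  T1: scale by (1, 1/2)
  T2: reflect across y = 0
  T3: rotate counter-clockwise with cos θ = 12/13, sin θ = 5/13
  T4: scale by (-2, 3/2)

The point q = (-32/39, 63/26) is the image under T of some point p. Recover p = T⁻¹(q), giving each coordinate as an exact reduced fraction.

T1 = [1 0 0; 0 1/2 0; 0 0 1]
T2·T1 = [1 0 0; 0 -1/2 0; 0 0 1]
T3·…·T1 = [12/13 5/26 0; 5/13 -6/13 0; 0 0 1]
T4·…·T1 = [-24/13 -5/13 0; 15/26 -9/13 0; 0 0 1]
det M = 3/2; M⁻¹ = [-6/13 10/39 0; -5/13 -16/13 0; 0 0 1]
M⁻¹ · (-32/39, 63/26)ᵀ = (1, -8/3)ᵀ

p = (1, -8/3)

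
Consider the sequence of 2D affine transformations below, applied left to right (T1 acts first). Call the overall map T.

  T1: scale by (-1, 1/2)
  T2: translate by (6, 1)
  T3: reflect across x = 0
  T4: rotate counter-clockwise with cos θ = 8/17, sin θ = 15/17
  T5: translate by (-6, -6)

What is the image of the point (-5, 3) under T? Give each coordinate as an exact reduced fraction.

T(p) = (-455/34, -247/17)

T1 scale by (-1, 1/2): (-5, 3) → (5, 3/2)
T2 translate by (6, 1): (5, 3/2) → (11, 5/2)
T3 reflect across x = 0: (11, 5/2) → (-11, 5/2)
T4 rotate counter-clockwise with cos θ = 8/17, sin θ = 15/17: (-11, 5/2) → (-251/34, -145/17)
T5 translate by (-6, -6): (-251/34, -145/17) → (-455/34, -247/17)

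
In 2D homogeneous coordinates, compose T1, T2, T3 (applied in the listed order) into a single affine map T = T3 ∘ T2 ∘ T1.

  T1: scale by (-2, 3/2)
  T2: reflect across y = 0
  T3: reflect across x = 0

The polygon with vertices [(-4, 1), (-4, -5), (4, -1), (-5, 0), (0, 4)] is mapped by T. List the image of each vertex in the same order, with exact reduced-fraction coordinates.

image vertices: (-8, -3/2), (-8, 15/2), (8, 3/2), (-10, 0), (0, -6)

T1 scale by (-2, 3/2): (-4, 1) → (8, 3/2); (-4, -5) → (8, -15/2); (4, -1) → (-8, -3/2); (-5, 0) → (10, 0); (0, 4) → (0, 6)
T2 reflect across y = 0: (8, 3/2) → (8, -3/2); (8, -15/2) → (8, 15/2); (-8, -3/2) → (-8, 3/2); (10, 0) → (10, 0); (0, 6) → (0, -6)
T3 reflect across x = 0: (8, -3/2) → (-8, -3/2); (8, 15/2) → (-8, 15/2); (-8, 3/2) → (8, 3/2); (10, 0) → (-10, 0); (0, -6) → (0, -6)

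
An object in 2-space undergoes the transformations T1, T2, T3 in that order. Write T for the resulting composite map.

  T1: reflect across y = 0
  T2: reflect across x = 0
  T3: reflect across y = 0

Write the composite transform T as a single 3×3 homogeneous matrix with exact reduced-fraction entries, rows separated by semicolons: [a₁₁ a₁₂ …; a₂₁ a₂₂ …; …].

T1 = [1 0 0; 0 -1 0; 0 0 1]
T2·T1 = [-1 0 0; 0 -1 0; 0 0 1]
T3·…·T1 = [-1 0 0; 0 1 0; 0 0 1]

T = [-1 0 0; 0 1 0; 0 0 1]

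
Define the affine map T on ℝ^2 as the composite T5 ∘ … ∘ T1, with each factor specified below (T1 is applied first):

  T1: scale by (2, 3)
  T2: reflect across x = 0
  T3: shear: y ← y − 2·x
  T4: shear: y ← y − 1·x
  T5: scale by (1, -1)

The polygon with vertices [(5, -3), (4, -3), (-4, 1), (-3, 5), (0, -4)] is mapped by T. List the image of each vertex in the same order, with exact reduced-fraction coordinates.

T1 scale by (2, 3): (5, -3) → (10, -9); (4, -3) → (8, -9); (-4, 1) → (-8, 3); (-3, 5) → (-6, 15); (0, -4) → (0, -12)
T2 reflect across x = 0: (10, -9) → (-10, -9); (8, -9) → (-8, -9); (-8, 3) → (8, 3); (-6, 15) → (6, 15); (0, -12) → (0, -12)
T3 shear: y ← y − 2·x: (-10, -9) → (-10, 11); (-8, -9) → (-8, 7); (8, 3) → (8, -13); (6, 15) → (6, 3); (0, -12) → (0, -12)
T4 shear: y ← y − 1·x: (-10, 11) → (-10, 21); (-8, 7) → (-8, 15); (8, -13) → (8, -21); (6, 3) → (6, -3); (0, -12) → (0, -12)
T5 scale by (1, -1): (-10, 21) → (-10, -21); (-8, 15) → (-8, -15); (8, -21) → (8, 21); (6, -3) → (6, 3); (0, -12) → (0, 12)

image vertices: (-10, -21), (-8, -15), (8, 21), (6, 3), (0, 12)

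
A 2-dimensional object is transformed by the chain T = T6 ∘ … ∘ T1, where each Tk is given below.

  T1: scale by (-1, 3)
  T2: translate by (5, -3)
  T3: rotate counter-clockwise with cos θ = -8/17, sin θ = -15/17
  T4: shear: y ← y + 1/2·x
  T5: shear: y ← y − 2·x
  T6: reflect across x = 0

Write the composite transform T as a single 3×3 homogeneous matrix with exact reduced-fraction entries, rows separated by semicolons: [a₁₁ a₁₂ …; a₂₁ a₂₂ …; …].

T = [-8/17 -45/17 5; 3/17 -183/34 9/2; 0 0 1]

T1 = [-1 0 0; 0 3 0; 0 0 1]
T2·T1 = [-1 0 5; 0 3 -3; 0 0 1]
T3·…·T1 = [8/17 45/17 -5; 15/17 -24/17 -3; 0 0 1]
T4·…·T1 = [8/17 45/17 -5; 19/17 -3/34 -11/2; 0 0 1]
T5·…·T1 = [8/17 45/17 -5; 3/17 -183/34 9/2; 0 0 1]
T6·…·T1 = [-8/17 -45/17 5; 3/17 -183/34 9/2; 0 0 1]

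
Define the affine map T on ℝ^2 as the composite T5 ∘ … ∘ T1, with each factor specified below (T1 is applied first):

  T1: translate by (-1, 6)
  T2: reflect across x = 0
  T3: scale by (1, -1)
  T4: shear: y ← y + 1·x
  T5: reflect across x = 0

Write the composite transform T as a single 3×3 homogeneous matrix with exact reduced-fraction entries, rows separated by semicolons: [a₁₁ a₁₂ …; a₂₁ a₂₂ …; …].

T = [1 0 -1; -1 -1 -5; 0 0 1]

T1 = [1 0 -1; 0 1 6; 0 0 1]
T2·T1 = [-1 0 1; 0 1 6; 0 0 1]
T3·…·T1 = [-1 0 1; 0 -1 -6; 0 0 1]
T4·…·T1 = [-1 0 1; -1 -1 -5; 0 0 1]
T5·…·T1 = [1 0 -1; -1 -1 -5; 0 0 1]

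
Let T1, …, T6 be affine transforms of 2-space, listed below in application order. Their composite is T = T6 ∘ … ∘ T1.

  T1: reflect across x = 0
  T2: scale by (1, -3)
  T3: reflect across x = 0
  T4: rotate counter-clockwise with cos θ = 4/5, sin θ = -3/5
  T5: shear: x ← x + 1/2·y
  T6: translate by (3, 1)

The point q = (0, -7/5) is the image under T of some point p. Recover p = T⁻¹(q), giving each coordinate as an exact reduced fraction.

T1 = [-1 0 0; 0 1 0; 0 0 1]
T2·T1 = [-1 0 0; 0 -3 0; 0 0 1]
T3·…·T1 = [1 0 0; 0 -3 0; 0 0 1]
T4·…·T1 = [4/5 -9/5 0; -3/5 -12/5 0; 0 0 1]
T5·…·T1 = [1/2 -3 0; -3/5 -12/5 0; 0 0 1]
T6·…·T1 = [1/2 -3 3; -3/5 -12/5 1; 0 0 1]
det M = -3; M⁻¹ = [4/5 -1 -7/5; -1/5 -1/6 23/30; 0 0 1]
M⁻¹ · (0, -7/5)ᵀ = (0, 1)ᵀ

p = (0, 1)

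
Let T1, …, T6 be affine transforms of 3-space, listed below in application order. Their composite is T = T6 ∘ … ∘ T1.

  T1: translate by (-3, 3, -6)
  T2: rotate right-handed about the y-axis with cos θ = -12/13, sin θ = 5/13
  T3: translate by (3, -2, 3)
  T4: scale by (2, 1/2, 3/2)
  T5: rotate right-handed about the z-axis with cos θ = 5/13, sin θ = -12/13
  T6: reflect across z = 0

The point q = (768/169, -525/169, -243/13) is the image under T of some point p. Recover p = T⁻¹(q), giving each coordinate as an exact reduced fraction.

p = (0, 5, -3)

T1 = [1 0 0 -3; 0 1 0 3; 0 0 1 -6; 0 0 0 1]
T2·T1 = [-12/13 0 5/13 6/13; 0 1 0 3; -5/13 0 -12/13 87/13; 0 0 0 1]
T3·…·T1 = [-12/13 0 5/13 45/13; 0 1 0 1; -5/13 0 -12/13 126/13; 0 0 0 1]
T4·…·T1 = [-24/13 0 10/13 90/13; 0 1/2 0 1/2; -15/26 0 -18/13 189/13; 0 0 0 1]
T5·…·T1 = [-120/169 6/13 50/169 528/169; 288/169 5/26 -120/169 -2095/338; -15/26 0 -18/13 189/13; 0 0 0 1]
T6·…·T1 = [-120/169 6/13 50/169 528/169; 288/169 5/26 -120/169 -2095/338; 15/26 0 18/13 -189/13; 0 0 0 1]
det M = -3/2; M⁻¹ = [-30/169 72/169 10/39 90/13; 24/13 10/13 0 -1; 25/338 -30/169 8/13 99/13; 0 0 0 1]
M⁻¹ · (768/169, -525/169, -243/13)ᵀ = (0, 5, -3)ᵀ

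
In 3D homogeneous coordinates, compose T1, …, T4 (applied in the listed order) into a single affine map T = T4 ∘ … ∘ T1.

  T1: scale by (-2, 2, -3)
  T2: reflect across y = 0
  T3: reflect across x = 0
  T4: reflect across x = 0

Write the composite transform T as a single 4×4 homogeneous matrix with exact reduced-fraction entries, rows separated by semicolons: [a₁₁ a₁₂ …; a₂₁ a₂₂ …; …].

T = [-2 0 0 0; 0 -2 0 0; 0 0 -3 0; 0 0 0 1]

T1 = [-2 0 0 0; 0 2 0 0; 0 0 -3 0; 0 0 0 1]
T2·T1 = [-2 0 0 0; 0 -2 0 0; 0 0 -3 0; 0 0 0 1]
T3·…·T1 = [2 0 0 0; 0 -2 0 0; 0 0 -3 0; 0 0 0 1]
T4·…·T1 = [-2 0 0 0; 0 -2 0 0; 0 0 -3 0; 0 0 0 1]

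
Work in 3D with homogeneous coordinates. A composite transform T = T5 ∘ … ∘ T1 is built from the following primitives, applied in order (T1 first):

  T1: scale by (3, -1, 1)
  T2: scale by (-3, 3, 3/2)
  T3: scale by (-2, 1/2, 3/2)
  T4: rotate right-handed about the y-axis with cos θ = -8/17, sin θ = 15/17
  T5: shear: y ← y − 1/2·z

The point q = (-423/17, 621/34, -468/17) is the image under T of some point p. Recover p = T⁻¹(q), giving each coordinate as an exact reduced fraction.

T1 = [3 0 0 0; 0 -1 0 0; 0 0 1 0; 0 0 0 1]
T2·T1 = [-9 0 0 0; 0 -3 0 0; 0 0 3/2 0; 0 0 0 1]
T3·…·T1 = [18 0 0 0; 0 -3/2 0 0; 0 0 9/4 0; 0 0 0 1]
T4·…·T1 = [-144/17 0 135/68 0; 0 -3/2 0 0; -270/17 0 -18/17 0; 0 0 0 1]
T5·…·T1 = [-144/17 0 135/68 0; 135/17 -3/2 9/17 0; -270/17 0 -18/17 0; 0 0 0 1]
det M = -243/4; M⁻¹ = [-4/153 0 -5/102 0; 0 -2/3 -1/3 0; 20/51 0 -32/153 0; 0 0 0 1]
M⁻¹ · (-423/17, 621/34, -468/17)ᵀ = (2, -3, -4)ᵀ

p = (2, -3, -4)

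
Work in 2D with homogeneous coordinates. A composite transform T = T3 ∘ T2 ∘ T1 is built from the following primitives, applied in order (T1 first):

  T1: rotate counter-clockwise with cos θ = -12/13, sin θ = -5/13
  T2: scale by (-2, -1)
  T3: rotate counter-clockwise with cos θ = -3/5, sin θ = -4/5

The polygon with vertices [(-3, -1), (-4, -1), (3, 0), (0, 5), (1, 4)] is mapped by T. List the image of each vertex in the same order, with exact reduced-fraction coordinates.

image vertices: (6/5, 329/65), (2, 88/13), (-12/5, -333/65), (6, 4/13), (4, -19/13)

T1 rotate counter-clockwise with cos θ = -12/13, sin θ = -5/13: (-3, -1) → (31/13, 27/13); (-4, -1) → (43/13, 32/13); (3, 0) → (-36/13, -15/13); (0, 5) → (25/13, -60/13); (1, 4) → (8/13, -53/13)
T2 scale by (-2, -1): (31/13, 27/13) → (-62/13, -27/13); (43/13, 32/13) → (-86/13, -32/13); (-36/13, -15/13) → (72/13, 15/13); (25/13, -60/13) → (-50/13, 60/13); (8/13, -53/13) → (-16/13, 53/13)
T3 rotate counter-clockwise with cos θ = -3/5, sin θ = -4/5: (-62/13, -27/13) → (6/5, 329/65); (-86/13, -32/13) → (2, 88/13); (72/13, 15/13) → (-12/5, -333/65); (-50/13, 60/13) → (6, 4/13); (-16/13, 53/13) → (4, -19/13)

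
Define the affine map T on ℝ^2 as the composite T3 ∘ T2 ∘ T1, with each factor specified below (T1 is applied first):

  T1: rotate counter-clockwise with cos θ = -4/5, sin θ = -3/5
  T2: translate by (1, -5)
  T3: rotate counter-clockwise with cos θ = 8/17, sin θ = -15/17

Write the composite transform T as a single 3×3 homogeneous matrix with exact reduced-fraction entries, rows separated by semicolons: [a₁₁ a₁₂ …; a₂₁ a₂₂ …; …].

T1 = [-4/5 3/5 0; -3/5 -4/5 0; 0 0 1]
T2·T1 = [-4/5 3/5 1; -3/5 -4/5 -5; 0 0 1]
T3·…·T1 = [-77/85 -36/85 -67/17; 36/85 -77/85 -55/17; 0 0 1]

T = [-77/85 -36/85 -67/17; 36/85 -77/85 -55/17; 0 0 1]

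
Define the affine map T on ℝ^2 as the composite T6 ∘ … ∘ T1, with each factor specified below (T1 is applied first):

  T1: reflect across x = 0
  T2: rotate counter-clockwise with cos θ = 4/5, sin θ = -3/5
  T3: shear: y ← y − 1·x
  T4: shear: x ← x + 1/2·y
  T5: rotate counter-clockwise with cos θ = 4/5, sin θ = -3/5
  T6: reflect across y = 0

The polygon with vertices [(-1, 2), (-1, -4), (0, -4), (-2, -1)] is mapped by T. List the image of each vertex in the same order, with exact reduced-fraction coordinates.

T1 reflect across x = 0: (-1, 2) → (1, 2); (-1, -4) → (1, -4); (0, -4) → (0, -4); (-2, -1) → (2, -1)
T2 rotate counter-clockwise with cos θ = 4/5, sin θ = -3/5: (1, 2) → (2, 1); (1, -4) → (-8/5, -19/5); (0, -4) → (-12/5, -16/5); (2, -1) → (1, -2)
T3 shear: y ← y − 1·x: (2, 1) → (2, -1); (-8/5, -19/5) → (-8/5, -11/5); (-12/5, -16/5) → (-12/5, -4/5); (1, -2) → (1, -3)
T4 shear: x ← x + 1/2·y: (2, -1) → (3/2, -1); (-8/5, -11/5) → (-27/10, -11/5); (-12/5, -4/5) → (-14/5, -4/5); (1, -3) → (-1/2, -3)
T5 rotate counter-clockwise with cos θ = 4/5, sin θ = -3/5: (3/2, -1) → (3/5, -17/10); (-27/10, -11/5) → (-87/25, -7/50); (-14/5, -4/5) → (-68/25, 26/25); (-1/2, -3) → (-11/5, -21/10)
T6 reflect across y = 0: (3/5, -17/10) → (3/5, 17/10); (-87/25, -7/50) → (-87/25, 7/50); (-68/25, 26/25) → (-68/25, -26/25); (-11/5, -21/10) → (-11/5, 21/10)

image vertices: (3/5, 17/10), (-87/25, 7/50), (-68/25, -26/25), (-11/5, 21/10)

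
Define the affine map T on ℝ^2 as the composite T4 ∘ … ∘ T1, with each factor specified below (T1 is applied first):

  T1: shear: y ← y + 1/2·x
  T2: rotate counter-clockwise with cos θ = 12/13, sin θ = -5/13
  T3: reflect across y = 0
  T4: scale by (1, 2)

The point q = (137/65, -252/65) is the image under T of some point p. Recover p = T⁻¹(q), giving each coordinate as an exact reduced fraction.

T1 = [1 0 0; 1/2 1 0; 0 0 1]
T2·T1 = [29/26 5/13 0; 1/13 12/13 0; 0 0 1]
T3·…·T1 = [29/26 5/13 0; -1/13 -12/13 0; 0 0 1]
T4·…·T1 = [29/26 5/13 0; -2/13 -24/13 0; 0 0 1]
det M = -2; M⁻¹ = [12/13 5/26 0; -1/13 -29/52 0; 0 0 1]
M⁻¹ · (137/65, -252/65)ᵀ = (6/5, 2)ᵀ

p = (6/5, 2)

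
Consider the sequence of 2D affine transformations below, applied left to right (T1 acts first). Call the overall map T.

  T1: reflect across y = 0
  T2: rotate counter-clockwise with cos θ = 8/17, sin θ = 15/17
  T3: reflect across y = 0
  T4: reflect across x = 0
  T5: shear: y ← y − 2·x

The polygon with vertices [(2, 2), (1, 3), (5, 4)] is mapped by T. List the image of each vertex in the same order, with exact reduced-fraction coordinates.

image vertices: (-46/17, 78/17), (-53/17, 115/17), (-100/17, 157/17)

T1 reflect across y = 0: (2, 2) → (2, -2); (1, 3) → (1, -3); (5, 4) → (5, -4)
T2 rotate counter-clockwise with cos θ = 8/17, sin θ = 15/17: (2, -2) → (46/17, 14/17); (1, -3) → (53/17, -9/17); (5, -4) → (100/17, 43/17)
T3 reflect across y = 0: (46/17, 14/17) → (46/17, -14/17); (53/17, -9/17) → (53/17, 9/17); (100/17, 43/17) → (100/17, -43/17)
T4 reflect across x = 0: (46/17, -14/17) → (-46/17, -14/17); (53/17, 9/17) → (-53/17, 9/17); (100/17, -43/17) → (-100/17, -43/17)
T5 shear: y ← y − 2·x: (-46/17, -14/17) → (-46/17, 78/17); (-53/17, 9/17) → (-53/17, 115/17); (-100/17, -43/17) → (-100/17, 157/17)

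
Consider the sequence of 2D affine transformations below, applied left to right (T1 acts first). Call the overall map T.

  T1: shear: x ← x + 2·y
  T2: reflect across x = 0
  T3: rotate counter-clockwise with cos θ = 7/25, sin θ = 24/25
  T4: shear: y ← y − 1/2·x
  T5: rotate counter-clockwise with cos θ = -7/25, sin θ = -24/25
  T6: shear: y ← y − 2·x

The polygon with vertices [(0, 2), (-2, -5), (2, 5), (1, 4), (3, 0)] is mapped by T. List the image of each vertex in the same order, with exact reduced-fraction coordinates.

image vertices: (-524/625, 636/125), (2196/625, -2069/125), (-2196/625, 2069/125), (-1491/625, 3023/250), (-1329/625, 1437/250)

T1 shear: x ← x + 2·y: (0, 2) → (4, 2); (-2, -5) → (-12, -5); (2, 5) → (12, 5); (1, 4) → (9, 4); (3, 0) → (3, 0)
T2 reflect across x = 0: (4, 2) → (-4, 2); (-12, -5) → (12, -5); (12, 5) → (-12, 5); (9, 4) → (-9, 4); (3, 0) → (-3, 0)
T3 rotate counter-clockwise with cos θ = 7/25, sin θ = 24/25: (-4, 2) → (-76/25, -82/25); (12, -5) → (204/25, 253/25); (-12, 5) → (-204/25, -253/25); (-9, 4) → (-159/25, -188/25); (-3, 0) → (-21/25, -72/25)
T4 shear: y ← y − 1/2·x: (-76/25, -82/25) → (-76/25, -44/25); (204/25, 253/25) → (204/25, 151/25); (-204/25, -253/25) → (-204/25, -151/25); (-159/25, -188/25) → (-159/25, -217/50); (-21/25, -72/25) → (-21/25, -123/50)
T5 rotate counter-clockwise with cos θ = -7/25, sin θ = -24/25: (-76/25, -44/25) → (-524/625, 2132/625); (204/25, 151/25) → (2196/625, -5953/625); (-204/25, -151/25) → (-2196/625, 5953/625); (-159/25, -217/50) → (-1491/625, 9151/1250); (-21/25, -123/50) → (-1329/625, 1869/1250)
T6 shear: y ← y − 2·x: (-524/625, 2132/625) → (-524/625, 636/125); (2196/625, -5953/625) → (2196/625, -2069/125); (-2196/625, 5953/625) → (-2196/625, 2069/125); (-1491/625, 9151/1250) → (-1491/625, 3023/250); (-1329/625, 1869/1250) → (-1329/625, 1437/250)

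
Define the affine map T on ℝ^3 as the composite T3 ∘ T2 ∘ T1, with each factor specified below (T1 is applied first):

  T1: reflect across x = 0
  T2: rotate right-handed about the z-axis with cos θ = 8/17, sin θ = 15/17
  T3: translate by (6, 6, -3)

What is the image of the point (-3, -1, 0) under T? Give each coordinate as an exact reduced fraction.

T(p) = (141/17, 139/17, -3)

T1 reflect across x = 0: (-3, -1, 0) → (3, -1, 0)
T2 rotate right-handed about the z-axis with cos θ = 8/17, sin θ = 15/17: (3, -1, 0) → (39/17, 37/17, 0)
T3 translate by (6, 6, -3): (39/17, 37/17, 0) → (141/17, 139/17, -3)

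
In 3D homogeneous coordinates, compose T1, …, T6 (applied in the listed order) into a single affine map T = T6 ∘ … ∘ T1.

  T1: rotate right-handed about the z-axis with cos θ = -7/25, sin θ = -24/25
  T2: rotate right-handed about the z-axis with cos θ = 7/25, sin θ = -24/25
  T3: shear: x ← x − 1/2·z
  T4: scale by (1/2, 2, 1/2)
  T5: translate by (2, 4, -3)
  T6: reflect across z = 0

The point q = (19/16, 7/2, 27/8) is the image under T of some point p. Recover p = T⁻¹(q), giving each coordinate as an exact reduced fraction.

T1 = [-7/25 24/25 0 0; -24/25 -7/25 0 0; 0 0 1 0; 0 0 0 1]
T2·T1 = [-1 0 0 0; 0 -1 0 0; 0 0 1 0; 0 0 0 1]
T3·…·T1 = [-1 0 -1/2 0; 0 -1 0 0; 0 0 1 0; 0 0 0 1]
T4·…·T1 = [-1/2 0 -1/4 0; 0 -2 0 0; 0 0 1/2 0; 0 0 0 1]
T5·…·T1 = [-1/2 0 -1/4 2; 0 -2 0 4; 0 0 1/2 -3; 0 0 0 1]
T6·…·T1 = [-1/2 0 -1/4 2; 0 -2 0 4; 0 0 -1/2 3; 0 0 0 1]
det M = -1/2; M⁻¹ = [-2 0 1 1; 0 -1/2 0 2; 0 0 -2 6; 0 0 0 1]
M⁻¹ · (19/16, 7/2, 27/8)ᵀ = (2, 1/4, -3/4)ᵀ

p = (2, 1/4, -3/4)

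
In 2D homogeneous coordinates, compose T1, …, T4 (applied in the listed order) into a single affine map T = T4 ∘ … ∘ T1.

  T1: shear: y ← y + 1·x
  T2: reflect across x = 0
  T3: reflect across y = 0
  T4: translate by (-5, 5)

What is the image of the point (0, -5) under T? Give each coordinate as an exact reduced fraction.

T(p) = (-5, 10)

T1 shear: y ← y + 1·x: (0, -5) → (0, -5)
T2 reflect across x = 0: (0, -5) → (0, -5)
T3 reflect across y = 0: (0, -5) → (0, 5)
T4 translate by (-5, 5): (0, 5) → (-5, 10)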